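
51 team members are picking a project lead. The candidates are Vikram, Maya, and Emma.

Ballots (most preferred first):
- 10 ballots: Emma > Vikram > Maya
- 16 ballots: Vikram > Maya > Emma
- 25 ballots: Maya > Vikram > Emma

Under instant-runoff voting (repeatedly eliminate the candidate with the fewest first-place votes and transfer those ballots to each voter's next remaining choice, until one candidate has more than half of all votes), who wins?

Vikram

Round 1: Vikram 16, Maya 25, Emma 10. Emma eliminated.
Round 2: Vikram 26, Maya 25. Vikram has a majority (≥26).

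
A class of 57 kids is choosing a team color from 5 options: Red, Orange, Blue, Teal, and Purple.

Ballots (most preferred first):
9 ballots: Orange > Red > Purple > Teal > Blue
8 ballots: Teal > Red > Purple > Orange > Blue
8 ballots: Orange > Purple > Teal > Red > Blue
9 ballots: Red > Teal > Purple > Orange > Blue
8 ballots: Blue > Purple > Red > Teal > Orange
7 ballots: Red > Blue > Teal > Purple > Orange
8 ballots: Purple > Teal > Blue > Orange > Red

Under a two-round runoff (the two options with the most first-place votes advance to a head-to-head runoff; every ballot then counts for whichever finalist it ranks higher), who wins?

Round 1 first-place votes: Red 16, Orange 17, Blue 8, Teal 8, Purple 8. Orange and Red advance.
Runoff: Orange is ranked above Red on 25 ballots, Red above Orange on 32.

Red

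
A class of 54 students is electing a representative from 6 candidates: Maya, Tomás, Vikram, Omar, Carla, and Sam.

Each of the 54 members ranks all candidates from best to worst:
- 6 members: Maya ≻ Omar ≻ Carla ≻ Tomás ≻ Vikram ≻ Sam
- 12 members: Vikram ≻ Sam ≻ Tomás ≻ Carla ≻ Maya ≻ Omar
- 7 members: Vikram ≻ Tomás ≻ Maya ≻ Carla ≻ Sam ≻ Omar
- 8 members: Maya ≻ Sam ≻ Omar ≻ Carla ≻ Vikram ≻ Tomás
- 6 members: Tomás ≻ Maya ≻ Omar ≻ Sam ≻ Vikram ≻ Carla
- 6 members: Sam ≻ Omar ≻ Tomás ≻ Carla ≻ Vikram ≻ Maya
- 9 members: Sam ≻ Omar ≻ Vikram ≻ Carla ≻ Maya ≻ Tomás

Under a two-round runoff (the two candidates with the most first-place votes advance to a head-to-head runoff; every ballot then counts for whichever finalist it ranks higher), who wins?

Sam

Round 1 first-place votes: Maya 14, Tomás 6, Vikram 19, Omar 0, Carla 0, Sam 15. Vikram and Sam advance.
Runoff: Vikram is ranked above Sam on 25 ballots, Sam above Vikram on 29.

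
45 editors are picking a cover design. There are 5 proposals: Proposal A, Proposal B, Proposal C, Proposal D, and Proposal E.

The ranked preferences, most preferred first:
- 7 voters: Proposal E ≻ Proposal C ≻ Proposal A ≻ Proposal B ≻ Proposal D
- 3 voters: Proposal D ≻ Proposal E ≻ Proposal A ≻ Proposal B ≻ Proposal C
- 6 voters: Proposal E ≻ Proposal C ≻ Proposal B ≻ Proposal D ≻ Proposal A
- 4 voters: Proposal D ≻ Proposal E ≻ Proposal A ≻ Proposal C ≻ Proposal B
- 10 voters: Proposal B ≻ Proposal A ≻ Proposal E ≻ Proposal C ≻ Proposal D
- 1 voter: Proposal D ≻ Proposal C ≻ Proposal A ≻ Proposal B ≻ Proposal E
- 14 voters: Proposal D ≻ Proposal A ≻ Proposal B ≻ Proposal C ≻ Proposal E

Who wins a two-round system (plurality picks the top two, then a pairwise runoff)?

Round 1 first-place votes: Proposal A 0, Proposal B 10, Proposal C 0, Proposal D 22, Proposal E 13. Proposal D and Proposal E advance.
Runoff: Proposal D is ranked above Proposal E on 22 ballots, Proposal E above Proposal D on 23.

Proposal E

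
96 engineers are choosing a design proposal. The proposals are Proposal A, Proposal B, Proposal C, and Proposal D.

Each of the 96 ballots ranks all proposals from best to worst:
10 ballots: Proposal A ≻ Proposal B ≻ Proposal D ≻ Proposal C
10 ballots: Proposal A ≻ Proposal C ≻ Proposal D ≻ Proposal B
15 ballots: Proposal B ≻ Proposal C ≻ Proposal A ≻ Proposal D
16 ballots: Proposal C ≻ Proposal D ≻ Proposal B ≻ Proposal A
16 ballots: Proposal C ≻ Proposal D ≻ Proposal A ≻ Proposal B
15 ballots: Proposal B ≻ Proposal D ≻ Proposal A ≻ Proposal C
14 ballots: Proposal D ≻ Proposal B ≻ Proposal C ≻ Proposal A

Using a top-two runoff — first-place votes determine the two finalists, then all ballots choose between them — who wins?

Proposal B

Round 1 first-place votes: Proposal A 20, Proposal B 30, Proposal C 32, Proposal D 14. Proposal C and Proposal B advance.
Runoff: Proposal C is ranked above Proposal B on 42 ballots, Proposal B above Proposal C on 54.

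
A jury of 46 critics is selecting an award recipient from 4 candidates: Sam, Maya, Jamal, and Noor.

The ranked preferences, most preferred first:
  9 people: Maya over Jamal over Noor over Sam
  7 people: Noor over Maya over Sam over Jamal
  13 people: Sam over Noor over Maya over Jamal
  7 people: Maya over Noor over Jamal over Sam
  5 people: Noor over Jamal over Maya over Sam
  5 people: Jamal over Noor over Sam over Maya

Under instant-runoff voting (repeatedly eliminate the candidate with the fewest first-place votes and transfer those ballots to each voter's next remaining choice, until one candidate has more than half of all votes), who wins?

Round 1: Sam 13, Maya 16, Jamal 5, Noor 12. Jamal eliminated.
Round 2: Sam 13, Maya 16, Noor 17. Sam eliminated.
Round 3: Maya 16, Noor 30. Noor has a majority (≥24).

Noor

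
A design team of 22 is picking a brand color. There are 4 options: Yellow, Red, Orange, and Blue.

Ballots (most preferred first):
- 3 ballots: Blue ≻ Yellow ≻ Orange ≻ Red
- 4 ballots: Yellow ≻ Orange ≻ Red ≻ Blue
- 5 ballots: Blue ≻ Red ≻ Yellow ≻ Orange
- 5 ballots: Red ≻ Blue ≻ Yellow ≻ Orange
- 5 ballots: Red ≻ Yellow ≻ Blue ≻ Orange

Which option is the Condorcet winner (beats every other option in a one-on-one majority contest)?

Red

Red vs Yellow: 15–7
Red vs Orange: 15–7
Red vs Blue: 14–8
Red beats every other option.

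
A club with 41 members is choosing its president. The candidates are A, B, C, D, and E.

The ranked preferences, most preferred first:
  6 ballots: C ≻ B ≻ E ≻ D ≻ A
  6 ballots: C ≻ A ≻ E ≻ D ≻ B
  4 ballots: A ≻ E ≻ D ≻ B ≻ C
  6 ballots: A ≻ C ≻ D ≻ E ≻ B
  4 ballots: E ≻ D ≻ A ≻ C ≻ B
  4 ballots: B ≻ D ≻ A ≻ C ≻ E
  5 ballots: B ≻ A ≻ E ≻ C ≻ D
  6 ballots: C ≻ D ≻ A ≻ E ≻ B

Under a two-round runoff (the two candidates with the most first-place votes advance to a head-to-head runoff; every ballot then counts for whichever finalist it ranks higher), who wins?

A

Round 1 first-place votes: A 10, B 9, C 18, D 0, E 4. C and A advance.
Runoff: C is ranked above A on 18 ballots, A above C on 23.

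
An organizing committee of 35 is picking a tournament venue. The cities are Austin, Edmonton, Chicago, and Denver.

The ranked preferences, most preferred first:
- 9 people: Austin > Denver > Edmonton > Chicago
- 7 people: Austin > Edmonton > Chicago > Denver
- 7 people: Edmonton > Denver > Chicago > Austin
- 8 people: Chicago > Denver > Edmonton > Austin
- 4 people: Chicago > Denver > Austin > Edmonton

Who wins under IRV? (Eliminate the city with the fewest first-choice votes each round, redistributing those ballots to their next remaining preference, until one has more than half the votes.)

Round 1: Austin 16, Edmonton 7, Chicago 12, Denver 0. Denver eliminated.
Round 2: Austin 16, Edmonton 7, Chicago 12. Edmonton eliminated.
Round 3: Austin 16, Chicago 19. Chicago has a majority (≥18).

Chicago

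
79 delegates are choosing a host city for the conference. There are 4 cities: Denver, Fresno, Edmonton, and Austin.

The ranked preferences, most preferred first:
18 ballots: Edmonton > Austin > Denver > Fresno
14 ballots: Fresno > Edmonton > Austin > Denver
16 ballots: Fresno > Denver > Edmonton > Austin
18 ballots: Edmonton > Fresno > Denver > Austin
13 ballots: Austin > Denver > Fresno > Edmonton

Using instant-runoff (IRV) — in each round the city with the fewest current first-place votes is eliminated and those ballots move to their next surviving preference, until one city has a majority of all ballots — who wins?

Round 1: Denver 0, Fresno 30, Edmonton 36, Austin 13. Denver eliminated.
Round 2: Fresno 30, Edmonton 36, Austin 13. Austin eliminated.
Round 3: Fresno 43, Edmonton 36. Fresno has a majority (≥40).

Fresno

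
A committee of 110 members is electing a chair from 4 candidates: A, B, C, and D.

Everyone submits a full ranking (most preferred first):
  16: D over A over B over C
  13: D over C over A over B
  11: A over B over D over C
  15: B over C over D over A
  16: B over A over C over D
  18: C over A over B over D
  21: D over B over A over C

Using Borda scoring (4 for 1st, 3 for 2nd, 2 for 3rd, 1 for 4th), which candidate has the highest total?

B

A: 16×3 + 13×2 + 11×4 + 15×1 + 16×3 + 18×3 + 21×2 = 277
B: 16×2 + 13×1 + 11×3 + 15×4 + 16×4 + 18×2 + 21×3 = 301
C: 16×1 + 13×3 + 11×1 + 15×3 + 16×2 + 18×4 + 21×1 = 236
D: 16×4 + 13×4 + 11×2 + 15×2 + 16×1 + 18×1 + 21×4 = 286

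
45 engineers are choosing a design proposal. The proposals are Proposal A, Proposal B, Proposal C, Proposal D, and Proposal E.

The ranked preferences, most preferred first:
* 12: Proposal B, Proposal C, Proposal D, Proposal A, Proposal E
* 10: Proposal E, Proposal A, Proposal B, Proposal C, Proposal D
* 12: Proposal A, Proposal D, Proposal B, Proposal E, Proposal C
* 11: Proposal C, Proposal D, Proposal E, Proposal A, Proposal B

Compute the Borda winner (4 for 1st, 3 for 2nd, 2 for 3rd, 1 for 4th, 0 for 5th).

Proposal A

Proposal A: 12×1 + 10×3 + 12×4 + 11×1 = 101
Proposal B: 12×4 + 10×2 + 12×2 + 11×0 = 92
Proposal C: 12×3 + 10×1 + 12×0 + 11×4 = 90
Proposal D: 12×2 + 10×0 + 12×3 + 11×3 = 93
Proposal E: 12×0 + 10×4 + 12×1 + 11×2 = 74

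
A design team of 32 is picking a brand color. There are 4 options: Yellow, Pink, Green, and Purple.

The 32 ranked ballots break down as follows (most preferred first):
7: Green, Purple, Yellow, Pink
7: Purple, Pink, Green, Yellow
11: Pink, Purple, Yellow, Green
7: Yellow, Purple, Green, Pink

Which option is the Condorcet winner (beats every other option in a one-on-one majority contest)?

Purple

Purple vs Yellow: 25–7
Purple vs Pink: 21–11
Purple vs Green: 25–7
Purple beats every other option.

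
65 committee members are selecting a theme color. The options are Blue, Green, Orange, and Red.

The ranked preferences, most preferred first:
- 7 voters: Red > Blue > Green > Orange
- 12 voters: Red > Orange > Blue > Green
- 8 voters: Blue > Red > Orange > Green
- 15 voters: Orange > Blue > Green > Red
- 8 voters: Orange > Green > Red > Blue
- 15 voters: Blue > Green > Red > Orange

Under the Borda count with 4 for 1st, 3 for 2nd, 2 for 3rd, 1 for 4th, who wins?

Blue: 7×3 + 12×2 + 8×4 + 15×3 + 8×1 + 15×4 = 190
Green: 7×2 + 12×1 + 8×1 + 15×2 + 8×3 + 15×3 = 133
Orange: 7×1 + 12×3 + 8×2 + 15×4 + 8×4 + 15×1 = 166
Red: 7×4 + 12×4 + 8×3 + 15×1 + 8×2 + 15×2 = 161

Blue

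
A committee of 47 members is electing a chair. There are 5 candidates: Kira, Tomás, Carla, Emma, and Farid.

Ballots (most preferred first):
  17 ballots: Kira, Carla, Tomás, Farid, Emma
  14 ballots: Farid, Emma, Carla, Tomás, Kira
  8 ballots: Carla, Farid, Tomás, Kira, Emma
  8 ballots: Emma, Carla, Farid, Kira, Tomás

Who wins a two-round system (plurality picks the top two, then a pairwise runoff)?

Farid

Round 1 first-place votes: Kira 17, Tomás 0, Carla 8, Emma 8, Farid 14. Kira and Farid advance.
Runoff: Kira is ranked above Farid on 17 ballots, Farid above Kira on 30.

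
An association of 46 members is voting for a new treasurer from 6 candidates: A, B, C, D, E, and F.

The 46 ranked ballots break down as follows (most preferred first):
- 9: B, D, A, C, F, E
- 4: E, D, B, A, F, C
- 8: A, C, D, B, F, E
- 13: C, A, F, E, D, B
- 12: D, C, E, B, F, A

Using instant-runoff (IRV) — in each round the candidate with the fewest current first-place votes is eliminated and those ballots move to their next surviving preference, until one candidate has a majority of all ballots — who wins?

D

Round 1: A 8, B 9, C 13, D 12, E 4, F 0. F eliminated.
Round 2: A 8, B 9, C 13, D 12, E 4. E eliminated.
Round 3: A 8, B 9, C 13, D 16. A eliminated.
Round 4: B 9, C 21, D 16. B eliminated.
Round 5: C 21, D 25. D has a majority (≥24).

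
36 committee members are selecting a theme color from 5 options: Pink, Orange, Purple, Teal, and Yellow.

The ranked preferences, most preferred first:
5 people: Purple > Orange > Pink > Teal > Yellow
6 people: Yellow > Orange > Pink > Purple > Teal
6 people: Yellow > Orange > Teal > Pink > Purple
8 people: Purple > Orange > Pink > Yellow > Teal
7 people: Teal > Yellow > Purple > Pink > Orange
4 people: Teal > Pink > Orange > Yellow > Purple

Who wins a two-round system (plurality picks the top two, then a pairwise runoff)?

Round 1 first-place votes: Pink 0, Orange 0, Purple 13, Teal 11, Yellow 12. Purple and Yellow advance.
Runoff: Purple is ranked above Yellow on 13 ballots, Yellow above Purple on 23.

Yellow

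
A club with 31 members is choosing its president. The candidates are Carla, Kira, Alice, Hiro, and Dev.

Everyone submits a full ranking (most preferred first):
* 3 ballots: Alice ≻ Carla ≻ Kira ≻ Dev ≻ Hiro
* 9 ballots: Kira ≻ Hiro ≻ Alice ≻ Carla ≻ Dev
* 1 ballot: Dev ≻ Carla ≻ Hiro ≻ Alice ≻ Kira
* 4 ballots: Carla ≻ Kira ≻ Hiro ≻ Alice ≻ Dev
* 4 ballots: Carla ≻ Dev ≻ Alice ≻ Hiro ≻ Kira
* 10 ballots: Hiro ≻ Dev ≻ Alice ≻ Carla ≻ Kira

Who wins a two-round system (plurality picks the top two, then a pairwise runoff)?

Kira

Round 1 first-place votes: Carla 8, Kira 9, Alice 3, Hiro 10, Dev 1. Hiro and Kira advance.
Runoff: Hiro is ranked above Kira on 15 ballots, Kira above Hiro on 16.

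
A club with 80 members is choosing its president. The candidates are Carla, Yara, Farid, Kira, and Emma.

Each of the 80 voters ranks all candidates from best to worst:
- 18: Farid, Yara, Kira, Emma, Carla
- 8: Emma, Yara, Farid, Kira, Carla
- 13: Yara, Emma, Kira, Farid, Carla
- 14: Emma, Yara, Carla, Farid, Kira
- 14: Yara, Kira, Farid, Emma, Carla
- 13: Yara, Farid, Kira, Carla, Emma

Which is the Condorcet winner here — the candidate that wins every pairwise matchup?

Yara

Yara vs Carla: 80–0
Yara vs Farid: 62–18
Yara vs Kira: 80–0
Yara vs Emma: 58–22
Yara beats every other candidate.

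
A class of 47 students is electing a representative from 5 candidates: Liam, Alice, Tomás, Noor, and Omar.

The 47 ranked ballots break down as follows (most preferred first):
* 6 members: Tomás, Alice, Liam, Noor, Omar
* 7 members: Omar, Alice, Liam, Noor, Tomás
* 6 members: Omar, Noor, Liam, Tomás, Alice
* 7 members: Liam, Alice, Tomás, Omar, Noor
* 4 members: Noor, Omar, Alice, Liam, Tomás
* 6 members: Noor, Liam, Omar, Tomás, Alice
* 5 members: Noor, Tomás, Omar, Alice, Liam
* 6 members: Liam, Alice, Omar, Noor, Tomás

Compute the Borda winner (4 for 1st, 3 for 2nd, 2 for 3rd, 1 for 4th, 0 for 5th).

Liam

Liam: 6×2 + 7×2 + 6×2 + 7×4 + 4×1 + 6×3 + 5×0 + 6×4 = 112
Alice: 6×3 + 7×3 + 6×0 + 7×3 + 4×2 + 6×0 + 5×1 + 6×3 = 91
Tomás: 6×4 + 7×0 + 6×1 + 7×2 + 4×0 + 6×1 + 5×3 + 6×0 = 65
Noor: 6×1 + 7×1 + 6×3 + 7×0 + 4×4 + 6×4 + 5×4 + 6×1 = 97
Omar: 6×0 + 7×4 + 6×4 + 7×1 + 4×3 + 6×2 + 5×2 + 6×2 = 105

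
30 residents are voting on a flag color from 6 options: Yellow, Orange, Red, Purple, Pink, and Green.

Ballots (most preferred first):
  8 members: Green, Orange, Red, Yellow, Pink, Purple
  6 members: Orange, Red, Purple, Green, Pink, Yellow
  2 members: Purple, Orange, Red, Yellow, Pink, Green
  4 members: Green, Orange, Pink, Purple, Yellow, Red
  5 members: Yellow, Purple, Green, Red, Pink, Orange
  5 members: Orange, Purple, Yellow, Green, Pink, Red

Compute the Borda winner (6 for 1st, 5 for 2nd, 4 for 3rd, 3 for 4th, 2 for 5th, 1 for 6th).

Yellow: 8×3 + 6×1 + 2×3 + 4×2 + 5×6 + 5×4 = 94
Orange: 8×5 + 6×6 + 2×5 + 4×5 + 5×1 + 5×6 = 141
Red: 8×4 + 6×5 + 2×4 + 4×1 + 5×3 + 5×1 = 94
Purple: 8×1 + 6×4 + 2×6 + 4×3 + 5×5 + 5×5 = 106
Pink: 8×2 + 6×2 + 2×2 + 4×4 + 5×2 + 5×2 = 68
Green: 8×6 + 6×3 + 2×1 + 4×6 + 5×4 + 5×3 = 127

Orange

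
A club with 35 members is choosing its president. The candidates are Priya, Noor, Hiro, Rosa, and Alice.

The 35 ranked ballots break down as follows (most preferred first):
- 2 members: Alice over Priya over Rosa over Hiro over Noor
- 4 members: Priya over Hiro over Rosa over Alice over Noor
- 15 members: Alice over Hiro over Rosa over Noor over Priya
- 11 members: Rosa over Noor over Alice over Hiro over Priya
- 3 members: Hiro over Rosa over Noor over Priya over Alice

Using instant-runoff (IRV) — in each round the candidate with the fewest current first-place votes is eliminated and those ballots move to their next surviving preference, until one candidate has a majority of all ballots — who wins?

Rosa

Round 1: Priya 4, Noor 0, Hiro 3, Rosa 11, Alice 17. Noor eliminated.
Round 2: Priya 4, Hiro 3, Rosa 11, Alice 17. Hiro eliminated.
Round 3: Priya 4, Rosa 14, Alice 17. Priya eliminated.
Round 4: Rosa 18, Alice 17. Rosa has a majority (≥18).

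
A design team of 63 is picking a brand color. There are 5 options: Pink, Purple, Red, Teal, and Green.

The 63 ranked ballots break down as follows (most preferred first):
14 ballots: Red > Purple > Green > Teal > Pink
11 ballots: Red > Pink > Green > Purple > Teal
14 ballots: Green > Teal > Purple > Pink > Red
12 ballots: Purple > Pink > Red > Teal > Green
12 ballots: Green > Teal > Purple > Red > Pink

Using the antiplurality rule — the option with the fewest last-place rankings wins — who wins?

Last-place votes: Pink 26, Purple 0, Red 14, Teal 11, Green 12.

Purple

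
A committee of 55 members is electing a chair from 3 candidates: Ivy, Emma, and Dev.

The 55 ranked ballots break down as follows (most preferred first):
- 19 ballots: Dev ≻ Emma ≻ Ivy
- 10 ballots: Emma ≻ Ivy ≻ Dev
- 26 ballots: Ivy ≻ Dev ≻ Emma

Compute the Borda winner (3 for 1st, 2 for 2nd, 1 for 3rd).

Ivy: 19×1 + 10×2 + 26×3 = 117
Emma: 19×2 + 10×3 + 26×1 = 94
Dev: 19×3 + 10×1 + 26×2 = 119

Dev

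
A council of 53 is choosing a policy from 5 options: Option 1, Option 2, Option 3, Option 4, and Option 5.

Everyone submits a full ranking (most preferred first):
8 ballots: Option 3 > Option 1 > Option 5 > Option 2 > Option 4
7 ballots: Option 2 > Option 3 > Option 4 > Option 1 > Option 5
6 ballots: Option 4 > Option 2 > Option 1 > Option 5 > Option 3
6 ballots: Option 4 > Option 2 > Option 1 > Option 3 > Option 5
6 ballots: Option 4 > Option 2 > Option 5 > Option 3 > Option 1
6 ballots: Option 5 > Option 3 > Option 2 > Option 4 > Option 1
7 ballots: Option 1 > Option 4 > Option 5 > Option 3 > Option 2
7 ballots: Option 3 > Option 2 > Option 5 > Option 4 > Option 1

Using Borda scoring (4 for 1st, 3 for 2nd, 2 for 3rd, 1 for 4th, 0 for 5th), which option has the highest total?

Option 1: 8×3 + 7×1 + 6×2 + 6×2 + 6×0 + 6×0 + 7×4 + 7×0 = 83
Option 2: 8×1 + 7×4 + 6×3 + 6×3 + 6×3 + 6×2 + 7×0 + 7×3 = 123
Option 3: 8×4 + 7×3 + 6×0 + 6×1 + 6×1 + 6×3 + 7×1 + 7×4 = 118
Option 4: 8×0 + 7×2 + 6×4 + 6×4 + 6×4 + 6×1 + 7×3 + 7×1 = 120
Option 5: 8×2 + 7×0 + 6×1 + 6×0 + 6×2 + 6×4 + 7×2 + 7×2 = 86

Option 2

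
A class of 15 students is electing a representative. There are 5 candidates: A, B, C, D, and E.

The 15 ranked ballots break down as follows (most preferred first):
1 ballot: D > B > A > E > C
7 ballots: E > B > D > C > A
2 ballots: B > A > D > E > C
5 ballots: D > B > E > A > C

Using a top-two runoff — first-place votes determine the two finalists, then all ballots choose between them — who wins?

D

Round 1 first-place votes: A 0, B 2, C 0, D 6, E 7. E and D advance.
Runoff: E is ranked above D on 7 ballots, D above E on 8.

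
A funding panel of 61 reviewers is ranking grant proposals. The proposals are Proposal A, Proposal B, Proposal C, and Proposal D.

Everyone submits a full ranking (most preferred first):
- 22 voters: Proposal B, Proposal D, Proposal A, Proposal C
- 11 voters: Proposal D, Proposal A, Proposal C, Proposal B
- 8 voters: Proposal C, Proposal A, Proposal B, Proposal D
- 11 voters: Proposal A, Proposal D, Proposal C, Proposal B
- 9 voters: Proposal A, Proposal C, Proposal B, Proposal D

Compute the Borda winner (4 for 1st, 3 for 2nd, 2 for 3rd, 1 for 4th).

Proposal A

Proposal A: 22×2 + 11×3 + 8×3 + 11×4 + 9×4 = 181
Proposal B: 22×4 + 11×1 + 8×2 + 11×1 + 9×2 = 144
Proposal C: 22×1 + 11×2 + 8×4 + 11×2 + 9×3 = 125
Proposal D: 22×3 + 11×4 + 8×1 + 11×3 + 9×1 = 160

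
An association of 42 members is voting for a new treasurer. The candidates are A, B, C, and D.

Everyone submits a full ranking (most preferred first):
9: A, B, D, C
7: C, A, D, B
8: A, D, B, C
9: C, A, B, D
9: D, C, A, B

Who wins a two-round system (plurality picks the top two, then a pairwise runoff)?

C

Round 1 first-place votes: A 17, B 0, C 16, D 9. A and C advance.
Runoff: A is ranked above C on 17 ballots, C above A on 25.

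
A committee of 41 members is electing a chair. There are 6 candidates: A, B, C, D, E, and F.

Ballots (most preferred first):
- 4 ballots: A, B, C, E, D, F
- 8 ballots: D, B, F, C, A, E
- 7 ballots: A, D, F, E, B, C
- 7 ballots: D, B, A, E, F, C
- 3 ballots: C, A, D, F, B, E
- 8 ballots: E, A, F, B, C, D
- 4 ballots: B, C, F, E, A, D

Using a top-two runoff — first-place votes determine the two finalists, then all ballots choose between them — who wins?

A

Round 1 first-place votes: A 11, B 4, C 3, D 15, E 8, F 0. D and A advance.
Runoff: D is ranked above A on 15 ballots, A above D on 26.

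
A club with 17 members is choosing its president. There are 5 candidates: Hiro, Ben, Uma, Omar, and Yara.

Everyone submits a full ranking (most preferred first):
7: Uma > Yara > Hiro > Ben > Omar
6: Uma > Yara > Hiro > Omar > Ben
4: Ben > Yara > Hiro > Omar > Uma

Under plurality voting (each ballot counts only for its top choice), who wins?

First-place votes: Hiro 0, Ben 4, Uma 13, Omar 0, Yara 0.

Uma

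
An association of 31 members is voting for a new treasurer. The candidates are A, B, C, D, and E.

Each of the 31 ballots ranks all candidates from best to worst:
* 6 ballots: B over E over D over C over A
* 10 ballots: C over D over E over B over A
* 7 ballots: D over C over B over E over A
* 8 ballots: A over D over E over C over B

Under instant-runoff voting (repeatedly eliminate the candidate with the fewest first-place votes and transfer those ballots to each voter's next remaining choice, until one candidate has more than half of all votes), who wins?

Round 1: A 8, B 6, C 10, D 7, E 0. E eliminated.
Round 2: A 8, B 6, C 10, D 7. B eliminated.
Round 3: A 8, C 10, D 13. A eliminated.
Round 4: C 10, D 21. D has a majority (≥16).

D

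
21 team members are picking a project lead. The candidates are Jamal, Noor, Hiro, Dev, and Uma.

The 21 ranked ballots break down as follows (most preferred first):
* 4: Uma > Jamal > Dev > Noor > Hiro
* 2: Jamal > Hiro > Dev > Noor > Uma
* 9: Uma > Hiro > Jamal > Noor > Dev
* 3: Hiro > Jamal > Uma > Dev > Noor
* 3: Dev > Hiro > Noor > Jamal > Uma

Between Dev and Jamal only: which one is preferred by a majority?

Jamal

Dev is ranked above Jamal on 3 ballots; Jamal above Dev on 18.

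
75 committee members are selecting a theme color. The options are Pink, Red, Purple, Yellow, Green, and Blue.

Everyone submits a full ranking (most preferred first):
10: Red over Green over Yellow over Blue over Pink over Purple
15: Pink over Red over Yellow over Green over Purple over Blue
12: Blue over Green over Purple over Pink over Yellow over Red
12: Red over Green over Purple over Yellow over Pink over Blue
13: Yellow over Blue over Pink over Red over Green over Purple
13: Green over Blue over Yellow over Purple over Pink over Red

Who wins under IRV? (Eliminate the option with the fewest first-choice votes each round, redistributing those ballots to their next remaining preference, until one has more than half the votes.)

Round 1: Pink 15, Red 22, Purple 0, Yellow 13, Green 13, Blue 12. Purple eliminated.
Round 2: Pink 15, Red 22, Yellow 13, Green 13, Blue 12. Blue eliminated.
Round 3: Pink 15, Red 22, Yellow 13, Green 25. Yellow eliminated.
Round 4: Pink 28, Red 22, Green 25. Red eliminated.
Round 5: Pink 28, Green 47. Green has a majority (≥38).

Green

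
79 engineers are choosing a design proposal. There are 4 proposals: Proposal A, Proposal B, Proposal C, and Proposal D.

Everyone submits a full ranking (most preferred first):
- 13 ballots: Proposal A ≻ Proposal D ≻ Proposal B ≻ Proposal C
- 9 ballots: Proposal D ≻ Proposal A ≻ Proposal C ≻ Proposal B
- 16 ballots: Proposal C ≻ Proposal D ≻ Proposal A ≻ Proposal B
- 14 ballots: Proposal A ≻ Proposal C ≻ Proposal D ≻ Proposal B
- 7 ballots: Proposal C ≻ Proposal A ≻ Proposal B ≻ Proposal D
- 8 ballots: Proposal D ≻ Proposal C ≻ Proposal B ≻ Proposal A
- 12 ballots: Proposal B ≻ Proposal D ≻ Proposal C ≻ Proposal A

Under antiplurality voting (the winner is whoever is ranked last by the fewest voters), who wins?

Last-place votes: Proposal A 20, Proposal B 39, Proposal C 13, Proposal D 7.

Proposal D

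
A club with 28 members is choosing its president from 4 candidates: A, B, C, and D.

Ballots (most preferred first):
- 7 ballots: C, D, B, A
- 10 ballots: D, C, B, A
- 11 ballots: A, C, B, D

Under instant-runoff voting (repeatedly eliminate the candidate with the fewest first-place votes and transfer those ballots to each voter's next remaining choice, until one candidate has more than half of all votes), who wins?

Round 1: A 11, B 0, C 7, D 10. B eliminated.
Round 2: A 11, C 7, D 10. C eliminated.
Round 3: A 11, D 17. D has a majority (≥15).

D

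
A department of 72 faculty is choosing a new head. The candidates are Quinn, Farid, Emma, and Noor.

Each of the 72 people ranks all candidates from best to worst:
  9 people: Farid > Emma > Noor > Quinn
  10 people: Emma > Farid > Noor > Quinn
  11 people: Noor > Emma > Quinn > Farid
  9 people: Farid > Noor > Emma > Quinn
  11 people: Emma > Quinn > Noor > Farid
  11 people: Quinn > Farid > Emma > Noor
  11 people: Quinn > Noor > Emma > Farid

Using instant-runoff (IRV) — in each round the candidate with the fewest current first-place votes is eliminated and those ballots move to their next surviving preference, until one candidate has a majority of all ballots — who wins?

Round 1: Quinn 22, Farid 18, Emma 21, Noor 11. Noor eliminated.
Round 2: Quinn 22, Farid 18, Emma 32. Farid eliminated.
Round 3: Quinn 22, Emma 50. Emma has a majority (≥37).

Emma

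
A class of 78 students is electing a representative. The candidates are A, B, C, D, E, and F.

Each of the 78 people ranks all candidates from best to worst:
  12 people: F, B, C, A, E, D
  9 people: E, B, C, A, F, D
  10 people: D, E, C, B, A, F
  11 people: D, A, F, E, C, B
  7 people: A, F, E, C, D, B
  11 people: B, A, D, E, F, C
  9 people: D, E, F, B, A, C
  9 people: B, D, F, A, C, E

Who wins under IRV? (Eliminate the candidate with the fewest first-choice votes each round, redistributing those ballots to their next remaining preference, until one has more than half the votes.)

Round 1: A 7, B 20, C 0, D 30, E 9, F 12. C eliminated.
Round 2: A 7, B 20, D 30, E 9, F 12. A eliminated.
Round 3: B 20, D 30, E 9, F 19. E eliminated.
Round 4: B 29, D 30, F 19. F eliminated.
Round 5: B 41, D 37. B has a majority (≥40).

B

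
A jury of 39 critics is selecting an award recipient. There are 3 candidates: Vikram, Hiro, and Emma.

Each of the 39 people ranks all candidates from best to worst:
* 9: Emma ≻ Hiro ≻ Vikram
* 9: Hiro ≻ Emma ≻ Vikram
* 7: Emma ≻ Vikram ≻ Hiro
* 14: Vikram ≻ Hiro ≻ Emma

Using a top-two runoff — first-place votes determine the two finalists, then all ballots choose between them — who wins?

Round 1 first-place votes: Vikram 14, Hiro 9, Emma 16. Emma and Vikram advance.
Runoff: Emma is ranked above Vikram on 25 ballots, Vikram above Emma on 14.

Emma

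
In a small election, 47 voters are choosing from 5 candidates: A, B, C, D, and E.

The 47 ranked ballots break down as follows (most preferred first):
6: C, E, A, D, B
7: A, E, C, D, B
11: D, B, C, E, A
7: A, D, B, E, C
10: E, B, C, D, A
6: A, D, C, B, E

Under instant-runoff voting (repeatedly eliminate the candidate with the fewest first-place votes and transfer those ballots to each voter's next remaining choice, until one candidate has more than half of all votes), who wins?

Round 1: A 20, B 0, C 6, D 11, E 10. B eliminated.
Round 2: A 20, C 6, D 11, E 10. C eliminated.
Round 3: A 20, D 11, E 16. D eliminated.
Round 4: A 20, E 27. E has a majority (≥24).

E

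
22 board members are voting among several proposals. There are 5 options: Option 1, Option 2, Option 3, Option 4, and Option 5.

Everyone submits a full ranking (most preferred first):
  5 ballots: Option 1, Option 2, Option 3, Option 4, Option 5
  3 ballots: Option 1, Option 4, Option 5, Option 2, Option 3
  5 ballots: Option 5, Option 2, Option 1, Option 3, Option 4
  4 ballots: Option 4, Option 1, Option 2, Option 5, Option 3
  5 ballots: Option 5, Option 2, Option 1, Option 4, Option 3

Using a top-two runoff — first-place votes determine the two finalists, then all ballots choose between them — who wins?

Option 1

Round 1 first-place votes: Option 1 8, Option 2 0, Option 3 0, Option 4 4, Option 5 10. Option 5 and Option 1 advance.
Runoff: Option 5 is ranked above Option 1 on 10 ballots, Option 1 above Option 5 on 12.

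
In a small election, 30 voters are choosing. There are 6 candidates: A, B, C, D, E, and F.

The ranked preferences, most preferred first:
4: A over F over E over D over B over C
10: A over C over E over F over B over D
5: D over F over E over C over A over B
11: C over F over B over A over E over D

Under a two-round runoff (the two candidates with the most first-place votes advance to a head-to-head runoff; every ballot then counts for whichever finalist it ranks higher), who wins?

Round 1 first-place votes: A 14, B 0, C 11, D 5, E 0, F 0. A and C advance.
Runoff: A is ranked above C on 14 ballots, C above A on 16.

C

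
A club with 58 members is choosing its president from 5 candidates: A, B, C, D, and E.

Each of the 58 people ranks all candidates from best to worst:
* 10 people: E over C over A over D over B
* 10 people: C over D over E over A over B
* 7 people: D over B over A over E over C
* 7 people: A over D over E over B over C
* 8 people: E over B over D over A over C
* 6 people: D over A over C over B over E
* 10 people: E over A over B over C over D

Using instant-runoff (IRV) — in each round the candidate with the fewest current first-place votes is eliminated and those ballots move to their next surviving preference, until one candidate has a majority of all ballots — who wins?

Round 1: A 7, B 0, C 10, D 13, E 28. B eliminated.
Round 2: A 7, C 10, D 13, E 28. A eliminated.
Round 3: C 10, D 20, E 28. C eliminated.
Round 4: D 30, E 28. D has a majority (≥30).

D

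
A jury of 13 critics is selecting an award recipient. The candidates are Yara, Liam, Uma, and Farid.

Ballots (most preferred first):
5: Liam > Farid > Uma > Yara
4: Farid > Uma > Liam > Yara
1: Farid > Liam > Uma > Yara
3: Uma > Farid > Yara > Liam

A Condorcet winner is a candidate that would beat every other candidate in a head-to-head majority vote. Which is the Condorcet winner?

Farid vs Yara: 13–0
Farid vs Liam: 8–5
Farid vs Uma: 10–3
Farid beats every other candidate.

Farid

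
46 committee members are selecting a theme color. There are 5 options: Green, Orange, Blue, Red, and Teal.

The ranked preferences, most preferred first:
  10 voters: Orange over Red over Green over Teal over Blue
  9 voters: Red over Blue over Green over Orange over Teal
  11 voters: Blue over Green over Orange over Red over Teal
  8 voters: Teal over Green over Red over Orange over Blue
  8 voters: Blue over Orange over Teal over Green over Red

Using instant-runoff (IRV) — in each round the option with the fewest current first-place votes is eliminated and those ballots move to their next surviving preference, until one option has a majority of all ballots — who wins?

Red

Round 1: Green 0, Orange 10, Blue 19, Red 9, Teal 8. Green eliminated.
Round 2: Orange 10, Blue 19, Red 9, Teal 8. Teal eliminated.
Round 3: Orange 10, Blue 19, Red 17. Orange eliminated.
Round 4: Blue 19, Red 27. Red has a majority (≥24).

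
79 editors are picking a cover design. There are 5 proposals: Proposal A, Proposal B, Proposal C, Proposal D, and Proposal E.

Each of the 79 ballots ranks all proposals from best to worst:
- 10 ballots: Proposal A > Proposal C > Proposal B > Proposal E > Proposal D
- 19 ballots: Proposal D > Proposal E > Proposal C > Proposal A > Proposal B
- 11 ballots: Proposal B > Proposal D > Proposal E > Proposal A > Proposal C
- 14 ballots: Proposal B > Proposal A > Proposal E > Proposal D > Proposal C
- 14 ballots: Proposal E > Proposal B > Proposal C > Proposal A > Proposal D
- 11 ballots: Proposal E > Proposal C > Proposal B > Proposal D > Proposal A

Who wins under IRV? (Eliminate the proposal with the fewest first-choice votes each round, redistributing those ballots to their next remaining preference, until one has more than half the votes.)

Proposal E

Round 1: Proposal A 10, Proposal B 25, Proposal C 0, Proposal D 19, Proposal E 25. Proposal C eliminated.
Round 2: Proposal A 10, Proposal B 25, Proposal D 19, Proposal E 25. Proposal A eliminated.
Round 3: Proposal B 35, Proposal D 19, Proposal E 25. Proposal D eliminated.
Round 4: Proposal B 35, Proposal E 44. Proposal E has a majority (≥40).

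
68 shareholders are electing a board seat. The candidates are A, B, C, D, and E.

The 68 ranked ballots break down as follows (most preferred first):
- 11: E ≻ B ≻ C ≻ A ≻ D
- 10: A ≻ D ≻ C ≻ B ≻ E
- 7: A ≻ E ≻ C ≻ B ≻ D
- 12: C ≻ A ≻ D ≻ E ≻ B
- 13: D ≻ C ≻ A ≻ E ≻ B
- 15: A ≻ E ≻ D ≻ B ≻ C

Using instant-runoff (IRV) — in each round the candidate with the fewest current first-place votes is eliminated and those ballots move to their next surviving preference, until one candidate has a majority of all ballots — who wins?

Round 1: A 32, B 0, C 12, D 13, E 11. B eliminated.
Round 2: A 32, C 12, D 13, E 11. E eliminated.
Round 3: A 32, C 23, D 13. D eliminated.
Round 4: A 32, C 36. C has a majority (≥35).

C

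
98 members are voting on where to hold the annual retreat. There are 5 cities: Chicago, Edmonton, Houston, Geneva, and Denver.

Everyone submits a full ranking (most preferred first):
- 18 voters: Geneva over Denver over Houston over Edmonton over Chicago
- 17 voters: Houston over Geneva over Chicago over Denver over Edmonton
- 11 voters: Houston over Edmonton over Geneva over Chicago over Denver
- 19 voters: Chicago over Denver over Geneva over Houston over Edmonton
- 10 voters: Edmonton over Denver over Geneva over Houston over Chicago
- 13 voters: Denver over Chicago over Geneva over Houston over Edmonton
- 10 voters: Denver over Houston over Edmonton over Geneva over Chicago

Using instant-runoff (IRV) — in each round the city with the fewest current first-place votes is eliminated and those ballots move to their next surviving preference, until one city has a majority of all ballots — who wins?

Denver

Round 1: Chicago 19, Edmonton 10, Houston 28, Geneva 18, Denver 23. Edmonton eliminated.
Round 2: Chicago 19, Houston 28, Geneva 18, Denver 33. Geneva eliminated.
Round 3: Chicago 19, Houston 28, Denver 51. Denver has a majority (≥50).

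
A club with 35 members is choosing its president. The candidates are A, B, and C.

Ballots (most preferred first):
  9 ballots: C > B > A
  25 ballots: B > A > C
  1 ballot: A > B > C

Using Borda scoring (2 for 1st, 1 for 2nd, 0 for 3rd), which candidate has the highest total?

B

A: 9×0 + 25×1 + 1×2 = 27
B: 9×1 + 25×2 + 1×1 = 60
C: 9×2 + 25×0 + 1×0 = 18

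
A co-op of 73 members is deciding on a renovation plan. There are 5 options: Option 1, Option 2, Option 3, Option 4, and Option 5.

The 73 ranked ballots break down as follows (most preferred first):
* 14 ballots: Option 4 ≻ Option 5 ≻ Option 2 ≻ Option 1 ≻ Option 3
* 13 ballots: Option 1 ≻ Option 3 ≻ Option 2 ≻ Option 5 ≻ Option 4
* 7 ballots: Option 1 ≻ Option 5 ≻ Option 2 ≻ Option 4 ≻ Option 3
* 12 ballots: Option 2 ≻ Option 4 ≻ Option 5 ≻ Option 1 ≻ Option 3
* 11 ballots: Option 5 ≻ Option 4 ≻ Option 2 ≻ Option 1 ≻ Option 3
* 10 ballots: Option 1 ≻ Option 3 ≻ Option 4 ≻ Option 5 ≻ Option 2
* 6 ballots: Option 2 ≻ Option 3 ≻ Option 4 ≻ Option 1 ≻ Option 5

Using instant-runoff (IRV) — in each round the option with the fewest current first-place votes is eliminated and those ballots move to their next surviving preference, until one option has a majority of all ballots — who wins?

Option 4

Round 1: Option 1 30, Option 2 18, Option 3 0, Option 4 14, Option 5 11. Option 3 eliminated.
Round 2: Option 1 30, Option 2 18, Option 4 14, Option 5 11. Option 5 eliminated.
Round 3: Option 1 30, Option 2 18, Option 4 25. Option 2 eliminated.
Round 4: Option 1 30, Option 4 43. Option 4 has a majority (≥37).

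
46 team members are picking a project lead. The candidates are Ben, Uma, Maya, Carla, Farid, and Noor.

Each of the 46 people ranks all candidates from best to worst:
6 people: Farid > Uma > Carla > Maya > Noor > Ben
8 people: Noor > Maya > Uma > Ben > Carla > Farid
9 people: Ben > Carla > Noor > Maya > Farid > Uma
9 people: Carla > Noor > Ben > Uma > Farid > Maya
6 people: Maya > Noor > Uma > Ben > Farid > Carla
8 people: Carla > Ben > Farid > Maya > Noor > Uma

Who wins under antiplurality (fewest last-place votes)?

Noor

Last-place votes: Ben 6, Uma 17, Maya 9, Carla 6, Farid 8, Noor 0.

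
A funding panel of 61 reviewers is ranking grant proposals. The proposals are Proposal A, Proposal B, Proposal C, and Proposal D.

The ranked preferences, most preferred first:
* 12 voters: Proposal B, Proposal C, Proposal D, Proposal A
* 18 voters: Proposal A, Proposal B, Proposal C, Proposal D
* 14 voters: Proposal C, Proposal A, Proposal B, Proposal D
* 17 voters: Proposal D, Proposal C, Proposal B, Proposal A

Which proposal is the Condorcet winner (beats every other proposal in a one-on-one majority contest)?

Proposal C

Proposal C vs Proposal A: 43–18
Proposal C vs Proposal B: 31–30
Proposal C vs Proposal D: 44–17
Proposal C beats every other proposal.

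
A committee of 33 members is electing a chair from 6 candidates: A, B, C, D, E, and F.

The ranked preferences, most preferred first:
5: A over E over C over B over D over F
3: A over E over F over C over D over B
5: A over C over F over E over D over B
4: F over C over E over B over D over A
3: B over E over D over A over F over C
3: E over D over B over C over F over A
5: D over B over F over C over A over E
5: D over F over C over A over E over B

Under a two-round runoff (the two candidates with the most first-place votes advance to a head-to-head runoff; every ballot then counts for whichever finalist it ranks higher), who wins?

Round 1 first-place votes: A 13, B 3, C 0, D 10, E 3, F 4. A and D advance.
Runoff: A is ranked above D on 13 ballots, D above A on 20.

D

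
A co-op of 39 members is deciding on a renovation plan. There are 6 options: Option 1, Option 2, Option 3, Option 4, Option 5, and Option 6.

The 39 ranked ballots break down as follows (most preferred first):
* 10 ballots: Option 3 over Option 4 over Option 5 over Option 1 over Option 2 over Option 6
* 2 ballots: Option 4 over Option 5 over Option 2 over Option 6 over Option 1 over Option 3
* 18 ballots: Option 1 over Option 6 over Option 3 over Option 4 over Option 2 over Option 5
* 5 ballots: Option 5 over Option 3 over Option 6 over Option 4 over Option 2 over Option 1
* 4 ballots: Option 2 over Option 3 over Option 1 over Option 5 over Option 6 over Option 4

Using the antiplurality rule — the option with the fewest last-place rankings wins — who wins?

Option 2

Last-place votes: Option 1 5, Option 2 0, Option 3 2, Option 4 4, Option 5 18, Option 6 10.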